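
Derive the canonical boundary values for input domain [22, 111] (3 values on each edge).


Range: [22, 111]
Boundaries: just below min, min, min+1, max-1, max, just above max
Values: [21, 22, 23, 110, 111, 112]

[21, 22, 23, 110, 111, 112]


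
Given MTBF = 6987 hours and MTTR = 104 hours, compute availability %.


Availability = MTBF / (MTBF + MTTR)
Availability = 6987 / (6987 + 104)
Availability = 6987 / 7091
Availability = 98.5334%

98.5334%


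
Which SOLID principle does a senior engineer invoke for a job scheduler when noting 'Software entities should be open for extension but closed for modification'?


This describes the Open/Closed Principle (OCP)

Open/Closed Principle (OCP)


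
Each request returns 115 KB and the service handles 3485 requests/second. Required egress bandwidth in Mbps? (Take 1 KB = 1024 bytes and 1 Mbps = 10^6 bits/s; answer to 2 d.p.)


Formula: Mbps = payload_bytes * RPS * 8 / 1e6
Payload per request = 115 KB = 115 * 1024 = 117760 bytes
Total bytes/sec = 117760 * 3485 = 410393600
Total bits/sec = 410393600 * 8 = 3283148800
Mbps = 3283148800 / 1e6 = 3283.15

3283.15 Mbps


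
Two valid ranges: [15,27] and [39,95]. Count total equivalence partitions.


Valid ranges: [15,27] and [39,95]
Class 1: x < 15 — invalid
Class 2: 15 ≤ x ≤ 27 — valid
Class 3: 27 < x < 39 — invalid (gap between ranges)
Class 4: 39 ≤ x ≤ 95 — valid
Class 5: x > 95 — invalid
Total equivalence classes: 5

5 equivalence classes


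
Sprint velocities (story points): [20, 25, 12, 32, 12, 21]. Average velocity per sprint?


Formula: Avg velocity = Total points / Number of sprints
Points: [20, 25, 12, 32, 12, 21]
Sum = 20 + 25 + 12 + 32 + 12 + 21 = 122
Avg velocity = 122 / 6 = 20.33 points/sprint

20.33 points/sprint


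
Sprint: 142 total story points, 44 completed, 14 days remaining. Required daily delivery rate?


Formula: Required rate = Remaining points / Days left
Remaining = 142 - 44 = 98 points
Required rate = 98 / 14 = 7.0 points/day

7.0 points/day


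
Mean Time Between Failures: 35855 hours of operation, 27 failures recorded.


Formula: MTBF = Total operating time / Number of failures
MTBF = 35855 / 27
MTBF = 1327.96 hours

1327.96 hours


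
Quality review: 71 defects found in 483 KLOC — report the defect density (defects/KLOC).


Defect density = defects / KLOC
Defect density = 71 / 483
Defect density = 0.147 defects/KLOC

0.147 defects/KLOC


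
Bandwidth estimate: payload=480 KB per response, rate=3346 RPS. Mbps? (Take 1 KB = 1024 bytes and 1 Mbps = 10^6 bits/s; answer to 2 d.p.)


Formula: Mbps = payload_bytes * RPS * 8 / 1e6
Payload per request = 480 KB = 480 * 1024 = 491520 bytes
Total bytes/sec = 491520 * 3346 = 1644625920
Total bits/sec = 1644625920 * 8 = 13157007360
Mbps = 13157007360 / 1e6 = 13157.01

13157.01 Mbps


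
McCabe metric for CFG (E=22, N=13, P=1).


Formula: V(G) = E - N + 2P
V(G) = 22 - 13 + 2*1
V(G) = 9 + 2
V(G) = 11

11


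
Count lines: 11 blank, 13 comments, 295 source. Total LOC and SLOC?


Total LOC = blank + comment + code
Total LOC = 11 + 13 + 295 = 319
SLOC (source only) = code = 295

Total LOC: 319, SLOC: 295


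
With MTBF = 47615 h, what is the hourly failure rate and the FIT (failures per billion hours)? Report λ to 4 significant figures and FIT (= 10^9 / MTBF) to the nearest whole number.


Formula: λ = 1 / MTBF; FIT = λ × 1e9 = 1e9 / MTBF
λ = 1 / 47615 ≈ 2.100e-05 failures/hour
FIT = 1e9 / 47615 ≈ 21002 failures per 1e9 hours (nearest whole number)

λ = 2.100e-05 /h, FIT = 21002


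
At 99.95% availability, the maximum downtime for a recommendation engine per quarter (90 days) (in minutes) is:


Formula: allowed downtime = period * (100 - SLA) / 100
Period (quarter (90 days)) = 129600 minutes
Unavailability fraction = (100 - 99.95) / 100
Allowed downtime = 129600 * (100 - 99.95) / 100
Allowed downtime = 64.8 minutes

64.8 minutes


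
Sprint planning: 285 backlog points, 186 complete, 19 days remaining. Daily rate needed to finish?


Formula: Required rate = Remaining points / Days left
Remaining = 285 - 186 = 99 points
Required rate = 99 / 19 = 5.21 points/day

5.21 points/day


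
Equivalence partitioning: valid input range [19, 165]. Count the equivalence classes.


Valid range: [19, 165]
Class 1: x < 19 — invalid
Class 2: 19 ≤ x ≤ 165 — valid
Class 3: x > 165 — invalid
Total equivalence classes: 3

3 equivalence classes


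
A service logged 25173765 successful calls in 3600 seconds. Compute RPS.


Formula: throughput = requests / seconds
throughput = 25173765 / 3600
throughput = 6992.71 requests/second

6992.71 requests/second


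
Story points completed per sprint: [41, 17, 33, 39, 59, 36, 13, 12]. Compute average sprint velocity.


Formula: Avg velocity = Total points / Number of sprints
Points: [41, 17, 33, 39, 59, 36, 13, 12]
Sum = 41 + 17 + 33 + 39 + 59 + 36 + 13 + 12 = 250
Avg velocity = 250 / 8 = 31.25 points/sprint

31.25 points/sprint


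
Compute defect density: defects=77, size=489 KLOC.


Defect density = defects / KLOC
Defect density = 77 / 489
Defect density = 0.157 defects/KLOC

0.157 defects/KLOC


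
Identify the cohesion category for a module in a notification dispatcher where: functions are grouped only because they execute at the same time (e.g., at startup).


Reasoning: Related by timing only
Type: Temporal cohesion

Temporal cohesion


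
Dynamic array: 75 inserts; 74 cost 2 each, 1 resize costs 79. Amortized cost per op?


Formula: Amortized cost = Total cost / Operations
Total cost = (74 * 2) + (1 * 79)
Total cost = 148 + 79 = 227
Amortized = 227 / 75 = 3.0267

3.0267


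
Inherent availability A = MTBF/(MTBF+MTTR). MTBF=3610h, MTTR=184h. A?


Availability = MTBF / (MTBF + MTTR)
Availability = 3610 / (3610 + 184)
Availability = 3610 / 3794
Availability = 95.1502%

95.1502%


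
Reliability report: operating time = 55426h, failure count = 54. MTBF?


Formula: MTBF = Total operating time / Number of failures
MTBF = 55426 / 54
MTBF = 1026.41 hours

1026.41 hours


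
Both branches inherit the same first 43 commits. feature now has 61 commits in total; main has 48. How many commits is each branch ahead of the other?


Common ancestor: commit #43
feature commits after divergence: 61 - 43 = 18
main commits after divergence: 48 - 43 = 5
feature is 18 commits ahead of main
main is 5 commits ahead of feature

feature ahead: 18, main ahead: 5


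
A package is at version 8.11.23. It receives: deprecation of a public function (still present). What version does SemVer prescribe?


Current: 8.11.23
Change category: 'deprecation of a public function (still present)' → minor bump
SemVer rule: minor bump → increment MINOR, reset PATCH to 0 (MAJOR unchanged)
New: 8.12.0

8.12.0


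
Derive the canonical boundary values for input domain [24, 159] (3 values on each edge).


Range: [24, 159]
Boundaries: just below min, min, min+1, max-1, max, just above max
Values: [23, 24, 25, 158, 159, 160]

[23, 24, 25, 158, 159, 160]


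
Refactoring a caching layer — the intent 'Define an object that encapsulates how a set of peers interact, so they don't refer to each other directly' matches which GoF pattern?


This matches the Mediator pattern

Mediator


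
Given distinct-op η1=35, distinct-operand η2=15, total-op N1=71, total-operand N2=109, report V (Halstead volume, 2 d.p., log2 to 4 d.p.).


Formula: V = N * log2(η), where N = N1 + N2 and η = η1 + η2
η = 35 + 15 = 50
N = 71 + 109 = 180
log2(50) ≈ 5.6439
V = 180 * 5.6439 = 1015.90

1015.90


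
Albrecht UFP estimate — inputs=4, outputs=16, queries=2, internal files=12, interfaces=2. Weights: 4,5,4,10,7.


UFP = EI*4 + EO*5 + EQ*4 + ILF*10 + EIF*7
UFP = 4*4 + 16*5 + 2*4 + 12*10 + 2*7
UFP = 16 + 80 + 8 + 120 + 14
UFP = 238

238


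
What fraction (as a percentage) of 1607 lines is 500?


Coverage = covered / total * 100
Coverage = 500 / 1607 * 100
Coverage = 31.11%

31.11%


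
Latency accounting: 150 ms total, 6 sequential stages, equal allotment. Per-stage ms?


Formula: per_stage = total_budget / stages
per_stage = 150 / 6
per_stage = 25.0 ms

25.0 ms


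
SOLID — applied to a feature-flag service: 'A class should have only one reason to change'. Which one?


This describes the Single Responsibility Principle (SRP)

Single Responsibility Principle (SRP)


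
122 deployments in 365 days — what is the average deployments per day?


Formula: deployments per day = releases / days
= 122 / 365
= 0.334 deploys/day
(equivalently, 2.34 deploys/week)

0.334 deploys/day


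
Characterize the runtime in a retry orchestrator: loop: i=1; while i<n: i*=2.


Reasoning: i doubles each step so iterations are log2(n)
Complexity: O(log n)

O(log n)


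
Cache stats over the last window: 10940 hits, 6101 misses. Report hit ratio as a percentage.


Formula: hit rate = hits / (hits + misses) * 100
hit rate = 10940 / (10940 + 6101) * 100
hit rate = 10940 / 17041 * 100
hit rate = 64.2%

64.2%


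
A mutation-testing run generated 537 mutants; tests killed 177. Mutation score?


Mutation score = killed / total * 100
Mutation score = 177 / 537 * 100
Mutation score = 32.96%

32.96%


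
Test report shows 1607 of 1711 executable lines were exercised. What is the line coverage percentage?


Coverage = covered / total * 100
Coverage = 1607 / 1711 * 100
Coverage = 93.92%

93.92%


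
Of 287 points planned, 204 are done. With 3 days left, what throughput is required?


Formula: Required rate = Remaining points / Days left
Remaining = 287 - 204 = 83 points
Required rate = 83 / 3 = 27.67 points/day

27.67 points/day


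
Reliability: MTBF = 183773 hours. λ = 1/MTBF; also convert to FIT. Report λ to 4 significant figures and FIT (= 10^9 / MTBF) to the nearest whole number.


Formula: λ = 1 / MTBF; FIT = λ × 1e9 = 1e9 / MTBF
λ = 1 / 183773 ≈ 5.441e-06 failures/hour
FIT = 1e9 / 183773 ≈ 5441 failures per 1e9 hours (nearest whole number)

λ = 5.441e-06 /h, FIT = 5441


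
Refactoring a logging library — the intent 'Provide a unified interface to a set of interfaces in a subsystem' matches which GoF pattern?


This matches the Facade pattern

Facade


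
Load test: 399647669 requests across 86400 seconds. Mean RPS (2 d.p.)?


Formula: throughput = requests / seconds
throughput = 399647669 / 86400
throughput = 4625.55 requests/second

4625.55 requests/second


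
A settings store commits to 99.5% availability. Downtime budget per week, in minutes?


Formula: allowed downtime = period * (100 - SLA) / 100
Period (week) = 10080 minutes
Unavailability fraction = (100 - 99.5) / 100
Allowed downtime = 10080 * (100 - 99.5) / 100
Allowed downtime = 50.4 minutes

50.4 minutes


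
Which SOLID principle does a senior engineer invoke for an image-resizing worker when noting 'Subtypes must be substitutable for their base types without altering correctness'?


This describes the Liskov Substitution Principle (LSP)

Liskov Substitution Principle (LSP)


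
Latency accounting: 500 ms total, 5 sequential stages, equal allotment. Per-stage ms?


Formula: per_stage = total_budget / stages
per_stage = 500 / 5
per_stage = 100.0 ms

100.0 ms


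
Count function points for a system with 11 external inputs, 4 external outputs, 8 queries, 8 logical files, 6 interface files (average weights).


UFP = EI*4 + EO*5 + EQ*4 + ILF*10 + EIF*7
UFP = 11*4 + 4*5 + 8*4 + 8*10 + 6*7
UFP = 44 + 20 + 32 + 80 + 42
UFP = 218

218


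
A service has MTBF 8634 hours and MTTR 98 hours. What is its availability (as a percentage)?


Availability = MTBF / (MTBF + MTTR)
Availability = 8634 / (8634 + 98)
Availability = 8634 / 8732
Availability = 98.8777%

98.8777%


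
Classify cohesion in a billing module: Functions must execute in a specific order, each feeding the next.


Reasoning: Output of one is input to next
Type: Sequential cohesion

Sequential cohesion


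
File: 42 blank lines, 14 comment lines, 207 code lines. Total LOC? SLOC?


Total LOC = blank + comment + code
Total LOC = 42 + 14 + 207 = 263
SLOC (source only) = code = 207

Total LOC: 263, SLOC: 207


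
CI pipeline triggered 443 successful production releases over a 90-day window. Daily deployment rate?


Formula: deployments per day = releases / days
= 443 / 90
= 4.922 deploys/day
(equivalently, 34.46 deploys/week)

4.922 deploys/day


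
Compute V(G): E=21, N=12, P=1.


Formula: V(G) = E - N + 2P
V(G) = 21 - 12 + 2*1
V(G) = 9 + 2
V(G) = 11

11


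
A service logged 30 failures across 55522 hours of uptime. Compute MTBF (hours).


Formula: MTBF = Total operating time / Number of failures
MTBF = 55522 / 30
MTBF = 1850.73 hours

1850.73 hours


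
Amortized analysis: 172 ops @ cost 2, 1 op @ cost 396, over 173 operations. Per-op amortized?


Formula: Amortized cost = Total cost / Operations
Total cost = (172 * 2) + (1 * 396)
Total cost = 344 + 396 = 740
Amortized = 740 / 173 = 4.2775

4.2775


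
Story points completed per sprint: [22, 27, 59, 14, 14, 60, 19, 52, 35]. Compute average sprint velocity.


Formula: Avg velocity = Total points / Number of sprints
Points: [22, 27, 59, 14, 14, 60, 19, 52, 35]
Sum = 22 + 27 + 59 + 14 + 14 + 60 + 19 + 52 + 35 = 302
Avg velocity = 302 / 9 = 33.56 points/sprint

33.56 points/sprint


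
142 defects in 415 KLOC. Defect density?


Defect density = defects / KLOC
Defect density = 142 / 415
Defect density = 0.342 defects/KLOC

0.342 defects/KLOC


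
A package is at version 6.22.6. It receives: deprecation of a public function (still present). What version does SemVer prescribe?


Current: 6.22.6
Change category: 'deprecation of a public function (still present)' → minor bump
SemVer rule: minor bump → increment MINOR, reset PATCH to 0 (MAJOR unchanged)
New: 6.23.0

6.23.0


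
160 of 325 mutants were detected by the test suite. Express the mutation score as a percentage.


Mutation score = killed / total * 100
Mutation score = 160 / 325 * 100
Mutation score = 49.23%

49.23%


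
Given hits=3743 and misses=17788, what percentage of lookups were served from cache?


Formula: hit rate = hits / (hits + misses) * 100
hit rate = 3743 / (3743 + 17788) * 100
hit rate = 3743 / 21531 * 100
hit rate = 17.38%

17.38%


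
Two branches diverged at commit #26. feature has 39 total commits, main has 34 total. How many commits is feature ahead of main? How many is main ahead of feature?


Common ancestor: commit #26
feature commits after divergence: 39 - 26 = 13
main commits after divergence: 34 - 26 = 8
feature is 13 commits ahead of main
main is 8 commits ahead of feature

feature ahead: 13, main ahead: 8


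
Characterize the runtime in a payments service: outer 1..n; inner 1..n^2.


Reasoning: n times n^2
Complexity: O(n^3)

O(n^3)


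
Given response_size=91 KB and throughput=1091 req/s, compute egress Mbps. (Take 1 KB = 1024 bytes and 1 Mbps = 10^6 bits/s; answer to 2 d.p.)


Formula: Mbps = payload_bytes * RPS * 8 / 1e6
Payload per request = 91 KB = 91 * 1024 = 93184 bytes
Total bytes/sec = 93184 * 1091 = 101663744
Total bits/sec = 101663744 * 8 = 813309952
Mbps = 813309952 / 1e6 = 813.31

813.31 Mbps


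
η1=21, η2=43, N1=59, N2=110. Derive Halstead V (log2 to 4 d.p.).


Formula: V = N * log2(η), where N = N1 + N2 and η = η1 + η2
η = 21 + 43 = 64
N = 59 + 110 = 169
log2(64) ≈ 6.0000
V = 169 * 6.0000 = 1014.00

1014.00


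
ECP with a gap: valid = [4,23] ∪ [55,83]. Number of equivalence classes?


Valid ranges: [4,23] and [55,83]
Class 1: x < 4 — invalid
Class 2: 4 ≤ x ≤ 23 — valid
Class 3: 23 < x < 55 — invalid (gap between ranges)
Class 4: 55 ≤ x ≤ 83 — valid
Class 5: x > 83 — invalid
Total equivalence classes: 5

5 equivalence classes


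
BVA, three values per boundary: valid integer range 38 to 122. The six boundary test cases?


Range: [38, 122]
Boundaries: just below min, min, min+1, max-1, max, just above max
Values: [37, 38, 39, 121, 122, 123]

[37, 38, 39, 121, 122, 123]


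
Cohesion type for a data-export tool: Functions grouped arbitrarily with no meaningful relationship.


Reasoning: Worst: random grouping
Type: Coincidental cohesion

Coincidental cohesion


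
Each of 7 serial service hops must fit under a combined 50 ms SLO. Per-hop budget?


Formula: per_stage = total_budget / stages
per_stage = 50 / 7
per_stage = 7.14 ms

7.14 ms


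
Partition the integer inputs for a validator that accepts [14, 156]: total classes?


Valid range: [14, 156]
Class 1: x < 14 — invalid
Class 2: 14 ≤ x ≤ 156 — valid
Class 3: x > 156 — invalid
Total equivalence classes: 3

3 equivalence classes


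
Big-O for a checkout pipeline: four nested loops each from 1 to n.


Reasoning: four levels of nesting
Complexity: O(n^4)

O(n^4)


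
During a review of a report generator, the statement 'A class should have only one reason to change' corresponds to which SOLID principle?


This describes the Single Responsibility Principle (SRP)

Single Responsibility Principle (SRP)


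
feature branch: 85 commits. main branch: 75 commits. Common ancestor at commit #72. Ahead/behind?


Common ancestor: commit #72
feature commits after divergence: 85 - 72 = 13
main commits after divergence: 75 - 72 = 3
feature is 13 commits ahead of main
main is 3 commits ahead of feature

feature ahead: 13, main ahead: 3


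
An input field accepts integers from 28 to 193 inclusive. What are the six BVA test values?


Range: [28, 193]
Boundaries: just below min, min, min+1, max-1, max, just above max
Values: [27, 28, 29, 192, 193, 194]

[27, 28, 29, 192, 193, 194]


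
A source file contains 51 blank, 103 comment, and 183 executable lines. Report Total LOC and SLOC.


Total LOC = blank + comment + code
Total LOC = 51 + 103 + 183 = 337
SLOC (source only) = code = 183

Total LOC: 337, SLOC: 183


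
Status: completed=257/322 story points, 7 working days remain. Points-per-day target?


Formula: Required rate = Remaining points / Days left
Remaining = 322 - 257 = 65 points
Required rate = 65 / 7 = 9.29 points/day

9.29 points/day


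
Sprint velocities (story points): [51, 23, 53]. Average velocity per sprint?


Formula: Avg velocity = Total points / Number of sprints
Points: [51, 23, 53]
Sum = 51 + 23 + 53 = 127
Avg velocity = 127 / 3 = 42.33 points/sprint

42.33 points/sprint


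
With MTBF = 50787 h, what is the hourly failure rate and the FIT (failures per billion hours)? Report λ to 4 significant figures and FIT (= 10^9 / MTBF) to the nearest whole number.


Formula: λ = 1 / MTBF; FIT = λ × 1e9 = 1e9 / MTBF
λ = 1 / 50787 ≈ 1.969e-05 failures/hour
FIT = 1e9 / 50787 ≈ 19690 failures per 1e9 hours (nearest whole number)

λ = 1.969e-05 /h, FIT = 19690


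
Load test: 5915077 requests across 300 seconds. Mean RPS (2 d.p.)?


Formula: throughput = requests / seconds
throughput = 5915077 / 300
throughput = 19716.92 requests/second

19716.92 requests/second


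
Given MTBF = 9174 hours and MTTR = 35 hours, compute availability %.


Availability = MTBF / (MTBF + MTTR)
Availability = 9174 / (9174 + 35)
Availability = 9174 / 9209
Availability = 99.6199%

99.6199%


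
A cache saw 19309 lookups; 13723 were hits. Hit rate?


Formula: hit rate = hits / (hits + misses) * 100
hit rate = 13723 / (13723 + 5586) * 100
hit rate = 13723 / 19309 * 100
hit rate = 71.07%

71.07%


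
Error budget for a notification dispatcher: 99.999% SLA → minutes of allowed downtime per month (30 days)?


Formula: allowed downtime = period * (100 - SLA) / 100
Period (month (30 days)) = 43200 minutes
Unavailability fraction = (100 - 99.999) / 100
Allowed downtime = 43200 * (100 - 99.999) / 100
Allowed downtime = 0.432 minutes

0.432 minutes


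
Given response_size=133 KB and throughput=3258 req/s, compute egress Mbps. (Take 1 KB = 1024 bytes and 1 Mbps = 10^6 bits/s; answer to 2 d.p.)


Formula: Mbps = payload_bytes * RPS * 8 / 1e6
Payload per request = 133 KB = 133 * 1024 = 136192 bytes
Total bytes/sec = 136192 * 3258 = 443713536
Total bits/sec = 443713536 * 8 = 3549708288
Mbps = 3549708288 / 1e6 = 3549.71

3549.71 Mbps


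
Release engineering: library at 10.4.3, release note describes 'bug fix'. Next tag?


Current: 10.4.3
Change category: 'bug fix' → patch bump
SemVer rule: patch bump → increment PATCH (MAJOR and MINOR unchanged)
New: 10.4.4

10.4.4


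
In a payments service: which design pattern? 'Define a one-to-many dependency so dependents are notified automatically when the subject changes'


This matches the Observer pattern

Observer


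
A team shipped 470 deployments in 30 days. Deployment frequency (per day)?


Formula: deployments per day = releases / days
= 470 / 30
= 15.667 deploys/day
(equivalently, 109.67 deploys/week)

15.667 deploys/day


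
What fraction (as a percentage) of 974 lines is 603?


Coverage = covered / total * 100
Coverage = 603 / 974 * 100
Coverage = 61.91%

61.91%


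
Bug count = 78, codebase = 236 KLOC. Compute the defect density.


Defect density = defects / KLOC
Defect density = 78 / 236
Defect density = 0.331 defects/KLOC

0.331 defects/KLOC


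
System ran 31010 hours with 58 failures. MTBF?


Formula: MTBF = Total operating time / Number of failures
MTBF = 31010 / 58
MTBF = 534.66 hours

534.66 hours


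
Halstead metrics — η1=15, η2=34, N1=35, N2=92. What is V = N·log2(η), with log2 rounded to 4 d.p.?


Formula: V = N * log2(η), where N = N1 + N2 and η = η1 + η2
η = 15 + 34 = 49
N = 35 + 92 = 127
log2(49) ≈ 5.6147
V = 127 * 5.6147 = 713.07

713.07


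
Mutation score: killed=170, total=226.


Mutation score = killed / total * 100
Mutation score = 170 / 226 * 100
Mutation score = 75.22%

75.22%


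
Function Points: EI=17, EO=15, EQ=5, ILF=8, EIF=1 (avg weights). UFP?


UFP = EI*4 + EO*5 + EQ*4 + ILF*10 + EIF*7
UFP = 17*4 + 15*5 + 5*4 + 8*10 + 1*7
UFP = 68 + 75 + 20 + 80 + 7
UFP = 250

250


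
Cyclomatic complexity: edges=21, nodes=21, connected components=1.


Formula: V(G) = E - N + 2P
V(G) = 21 - 21 + 2*1
V(G) = 0 + 2
V(G) = 2

2


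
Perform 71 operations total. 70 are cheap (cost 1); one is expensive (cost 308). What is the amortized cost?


Formula: Amortized cost = Total cost / Operations
Total cost = (70 * 1) + (1 * 308)
Total cost = 70 + 308 = 378
Amortized = 378 / 71 = 5.3239

5.3239


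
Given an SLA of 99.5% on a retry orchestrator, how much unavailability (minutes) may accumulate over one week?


Formula: allowed downtime = period * (100 - SLA) / 100
Period (week) = 10080 minutes
Unavailability fraction = (100 - 99.5) / 100
Allowed downtime = 10080 * (100 - 99.5) / 100
Allowed downtime = 50.4 minutes

50.4 minutes


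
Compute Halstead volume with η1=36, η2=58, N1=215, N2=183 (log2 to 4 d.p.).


Formula: V = N * log2(η), where N = N1 + N2 and η = η1 + η2
η = 36 + 58 = 94
N = 215 + 183 = 398
log2(94) ≈ 6.5546
V = 398 * 6.5546 = 2608.73

2608.73


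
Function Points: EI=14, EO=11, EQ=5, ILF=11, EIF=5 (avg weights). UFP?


UFP = EI*4 + EO*5 + EQ*4 + ILF*10 + EIF*7
UFP = 14*4 + 11*5 + 5*4 + 11*10 + 5*7
UFP = 56 + 55 + 20 + 110 + 35
UFP = 276

276


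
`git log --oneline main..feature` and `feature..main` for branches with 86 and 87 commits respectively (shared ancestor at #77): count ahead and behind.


Common ancestor: commit #77
feature commits after divergence: 86 - 77 = 9
main commits after divergence: 87 - 77 = 10
feature is 9 commits ahead of main
main is 10 commits ahead of feature

feature ahead: 9, main ahead: 10


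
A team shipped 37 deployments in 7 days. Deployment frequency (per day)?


Formula: deployments per day = releases / days
= 37 / 7
= 5.286 deploys/day
(equivalently, 37.0 deploys/week)

5.286 deploys/day


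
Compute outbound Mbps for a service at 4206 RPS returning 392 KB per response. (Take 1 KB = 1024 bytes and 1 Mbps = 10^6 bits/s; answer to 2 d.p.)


Formula: Mbps = payload_bytes * RPS * 8 / 1e6
Payload per request = 392 KB = 392 * 1024 = 401408 bytes
Total bytes/sec = 401408 * 4206 = 1688322048
Total bits/sec = 1688322048 * 8 = 13506576384
Mbps = 13506576384 / 1e6 = 13506.58

13506.58 Mbps


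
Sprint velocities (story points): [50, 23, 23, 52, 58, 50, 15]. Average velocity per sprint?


Formula: Avg velocity = Total points / Number of sprints
Points: [50, 23, 23, 52, 58, 50, 15]
Sum = 50 + 23 + 23 + 52 + 58 + 50 + 15 = 271
Avg velocity = 271 / 7 = 38.71 points/sprint

38.71 points/sprint


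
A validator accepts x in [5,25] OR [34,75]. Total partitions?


Valid ranges: [5,25] and [34,75]
Class 1: x < 5 — invalid
Class 2: 5 ≤ x ≤ 25 — valid
Class 3: 25 < x < 34 — invalid (gap between ranges)
Class 4: 34 ≤ x ≤ 75 — valid
Class 5: x > 75 — invalid
Total equivalence classes: 5

5 equivalence classes


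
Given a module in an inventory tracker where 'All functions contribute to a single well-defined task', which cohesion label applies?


Reasoning: Best: single purpose
Type: Functional cohesion

Functional cohesion


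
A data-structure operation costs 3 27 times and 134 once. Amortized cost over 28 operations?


Formula: Amortized cost = Total cost / Operations
Total cost = (27 * 3) + (1 * 134)
Total cost = 81 + 134 = 215
Amortized = 215 / 28 = 7.6786

7.6786


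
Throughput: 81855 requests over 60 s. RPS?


Formula: throughput = requests / seconds
throughput = 81855 / 60
throughput = 1364.25 requests/second

1364.25 requests/second


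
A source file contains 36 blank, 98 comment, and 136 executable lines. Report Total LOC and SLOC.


Total LOC = blank + comment + code
Total LOC = 36 + 98 + 136 = 270
SLOC (source only) = code = 136

Total LOC: 270, SLOC: 136


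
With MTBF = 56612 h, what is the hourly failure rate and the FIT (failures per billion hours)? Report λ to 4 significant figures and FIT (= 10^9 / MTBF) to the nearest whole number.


Formula: λ = 1 / MTBF; FIT = λ × 1e9 = 1e9 / MTBF
λ = 1 / 56612 ≈ 1.766e-05 failures/hour
FIT = 1e9 / 56612 ≈ 17664 failures per 1e9 hours (nearest whole number)

λ = 1.766e-05 /h, FIT = 17664


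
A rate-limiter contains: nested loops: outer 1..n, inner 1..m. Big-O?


Reasoning: product of independent bounds
Complexity: O(n*m)

O(n*m)


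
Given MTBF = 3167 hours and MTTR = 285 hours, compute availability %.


Availability = MTBF / (MTBF + MTTR)
Availability = 3167 / (3167 + 285)
Availability = 3167 / 3452
Availability = 91.7439%

91.7439%


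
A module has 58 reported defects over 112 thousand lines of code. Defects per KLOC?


Defect density = defects / KLOC
Defect density = 58 / 112
Defect density = 0.518 defects/KLOC

0.518 defects/KLOC


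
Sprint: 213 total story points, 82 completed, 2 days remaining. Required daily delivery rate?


Formula: Required rate = Remaining points / Days left
Remaining = 213 - 82 = 131 points
Required rate = 131 / 2 = 65.5 points/day

65.5 points/day


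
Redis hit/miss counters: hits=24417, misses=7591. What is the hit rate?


Formula: hit rate = hits / (hits + misses) * 100
hit rate = 24417 / (24417 + 7591) * 100
hit rate = 24417 / 32008 * 100
hit rate = 76.28%

76.28%


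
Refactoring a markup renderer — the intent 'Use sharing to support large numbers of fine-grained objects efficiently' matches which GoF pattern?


This matches the Flyweight pattern

Flyweight


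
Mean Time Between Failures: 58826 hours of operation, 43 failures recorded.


Formula: MTBF = Total operating time / Number of failures
MTBF = 58826 / 43
MTBF = 1368.05 hours

1368.05 hours


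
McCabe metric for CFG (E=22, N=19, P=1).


Formula: V(G) = E - N + 2P
V(G) = 22 - 19 + 2*1
V(G) = 3 + 2
V(G) = 5

5


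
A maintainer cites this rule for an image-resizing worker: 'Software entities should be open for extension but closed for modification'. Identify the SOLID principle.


This describes the Open/Closed Principle (OCP)

Open/Closed Principle (OCP)


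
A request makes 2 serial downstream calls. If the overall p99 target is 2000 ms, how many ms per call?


Formula: per_stage = total_budget / stages
per_stage = 2000 / 2
per_stage = 1000.0 ms

1000.0 ms


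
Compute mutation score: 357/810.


Mutation score = killed / total * 100
Mutation score = 357 / 810 * 100
Mutation score = 44.07%

44.07%


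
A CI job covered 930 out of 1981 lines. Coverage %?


Coverage = covered / total * 100
Coverage = 930 / 1981 * 100
Coverage = 46.95%

46.95%


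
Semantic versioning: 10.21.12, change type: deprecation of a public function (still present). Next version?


Current: 10.21.12
Change category: 'deprecation of a public function (still present)' → minor bump
SemVer rule: minor bump → increment MINOR, reset PATCH to 0 (MAJOR unchanged)
New: 10.22.0

10.22.0


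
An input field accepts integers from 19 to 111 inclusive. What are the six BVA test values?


Range: [19, 111]
Boundaries: just below min, min, min+1, max-1, max, just above max
Values: [18, 19, 20, 110, 111, 112]

[18, 19, 20, 110, 111, 112]


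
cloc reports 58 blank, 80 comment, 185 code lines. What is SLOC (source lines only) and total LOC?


Total LOC = blank + comment + code
Total LOC = 58 + 80 + 185 = 323
SLOC (source only) = code = 185

Total LOC: 323, SLOC: 185


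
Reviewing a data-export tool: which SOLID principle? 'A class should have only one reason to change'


This describes the Single Responsibility Principle (SRP)

Single Responsibility Principle (SRP)


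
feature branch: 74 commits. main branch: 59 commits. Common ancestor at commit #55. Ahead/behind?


Common ancestor: commit #55
feature commits after divergence: 74 - 55 = 19
main commits after divergence: 59 - 55 = 4
feature is 19 commits ahead of main
main is 4 commits ahead of feature

feature ahead: 19, main ahead: 4


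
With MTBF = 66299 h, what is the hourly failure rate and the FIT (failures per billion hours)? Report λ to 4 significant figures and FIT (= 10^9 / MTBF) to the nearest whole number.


Formula: λ = 1 / MTBF; FIT = λ × 1e9 = 1e9 / MTBF
λ = 1 / 66299 ≈ 1.508e-05 failures/hour
FIT = 1e9 / 66299 ≈ 15083 failures per 1e9 hours (nearest whole number)

λ = 1.508e-05 /h, FIT = 15083


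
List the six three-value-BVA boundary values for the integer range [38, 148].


Range: [38, 148]
Boundaries: just below min, min, min+1, max-1, max, just above max
Values: [37, 38, 39, 147, 148, 149]

[37, 38, 39, 147, 148, 149]


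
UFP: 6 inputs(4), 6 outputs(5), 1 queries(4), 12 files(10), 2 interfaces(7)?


UFP = EI*4 + EO*5 + EQ*4 + ILF*10 + EIF*7
UFP = 6*4 + 6*5 + 1*4 + 12*10 + 2*7
UFP = 24 + 30 + 4 + 120 + 14
UFP = 192

192


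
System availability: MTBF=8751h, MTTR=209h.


Availability = MTBF / (MTBF + MTTR)
Availability = 8751 / (8751 + 209)
Availability = 8751 / 8960
Availability = 97.6674%

97.6674%


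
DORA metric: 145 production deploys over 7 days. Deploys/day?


Formula: deployments per day = releases / days
= 145 / 7
= 20.714 deploys/day
(equivalently, 145.0 deploys/week)

20.714 deploys/day


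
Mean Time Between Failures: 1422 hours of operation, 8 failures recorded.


Formula: MTBF = Total operating time / Number of failures
MTBF = 1422 / 8
MTBF = 177.75 hours

177.75 hours


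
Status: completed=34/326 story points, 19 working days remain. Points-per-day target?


Formula: Required rate = Remaining points / Days left
Remaining = 326 - 34 = 292 points
Required rate = 292 / 19 = 15.37 points/day

15.37 points/day


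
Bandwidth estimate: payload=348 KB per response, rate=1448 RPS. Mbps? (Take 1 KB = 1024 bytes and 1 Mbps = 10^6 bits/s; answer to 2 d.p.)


Formula: Mbps = payload_bytes * RPS * 8 / 1e6
Payload per request = 348 KB = 348 * 1024 = 356352 bytes
Total bytes/sec = 356352 * 1448 = 515997696
Total bits/sec = 515997696 * 8 = 4127981568
Mbps = 4127981568 / 1e6 = 4127.98

4127.98 Mbps


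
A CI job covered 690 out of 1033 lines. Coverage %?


Coverage = covered / total * 100
Coverage = 690 / 1033 * 100
Coverage = 66.8%

66.8%


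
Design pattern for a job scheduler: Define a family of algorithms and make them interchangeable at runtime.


This matches the Strategy pattern

Strategy


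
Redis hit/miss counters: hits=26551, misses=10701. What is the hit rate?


Formula: hit rate = hits / (hits + misses) * 100
hit rate = 26551 / (26551 + 10701) * 100
hit rate = 26551 / 37252 * 100
hit rate = 71.27%

71.27%


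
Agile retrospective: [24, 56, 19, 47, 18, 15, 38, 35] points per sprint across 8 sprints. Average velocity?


Formula: Avg velocity = Total points / Number of sprints
Points: [24, 56, 19, 47, 18, 15, 38, 35]
Sum = 24 + 56 + 19 + 47 + 18 + 15 + 38 + 35 = 252
Avg velocity = 252 / 8 = 31.5 points/sprint

31.5 points/sprint


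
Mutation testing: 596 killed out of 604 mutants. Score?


Mutation score = killed / total * 100
Mutation score = 596 / 604 * 100
Mutation score = 98.68%

98.68%


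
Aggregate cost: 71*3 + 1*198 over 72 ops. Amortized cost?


Formula: Amortized cost = Total cost / Operations
Total cost = (71 * 3) + (1 * 198)
Total cost = 213 + 198 = 411
Amortized = 411 / 72 = 5.7083

5.7083


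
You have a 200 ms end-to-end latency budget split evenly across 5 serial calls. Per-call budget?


Formula: per_stage = total_budget / stages
per_stage = 200 / 5
per_stage = 40.0 ms

40.0 ms


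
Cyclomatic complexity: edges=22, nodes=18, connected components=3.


Formula: V(G) = E - N + 2P
V(G) = 22 - 18 + 2*3
V(G) = 4 + 6
V(G) = 10

10


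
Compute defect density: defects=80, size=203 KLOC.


Defect density = defects / KLOC
Defect density = 80 / 203
Defect density = 0.394 defects/KLOC

0.394 defects/KLOC


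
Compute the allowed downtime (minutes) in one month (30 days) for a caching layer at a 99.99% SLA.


Formula: allowed downtime = period * (100 - SLA) / 100
Period (month (30 days)) = 43200 minutes
Unavailability fraction = (100 - 99.99) / 100
Allowed downtime = 43200 * (100 - 99.99) / 100
Allowed downtime = 4.32 minutes

4.32 minutes


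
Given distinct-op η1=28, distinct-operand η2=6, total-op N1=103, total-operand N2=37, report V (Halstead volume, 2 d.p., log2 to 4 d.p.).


Formula: V = N * log2(η), where N = N1 + N2 and η = η1 + η2
η = 28 + 6 = 34
N = 103 + 37 = 140
log2(34) ≈ 5.0875
V = 140 * 5.0875 = 712.25

712.25


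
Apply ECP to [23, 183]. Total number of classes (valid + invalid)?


Valid range: [23, 183]
Class 1: x < 23 — invalid
Class 2: 23 ≤ x ≤ 183 — valid
Class 3: x > 183 — invalid
Total equivalence classes: 3

3 equivalence classes


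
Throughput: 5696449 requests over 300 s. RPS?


Formula: throughput = requests / seconds
throughput = 5696449 / 300
throughput = 18988.16 requests/second

18988.16 requests/second


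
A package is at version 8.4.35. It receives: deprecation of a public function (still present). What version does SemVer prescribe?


Current: 8.4.35
Change category: 'deprecation of a public function (still present)' → minor bump
SemVer rule: minor bump → increment MINOR, reset PATCH to 0 (MAJOR unchanged)
New: 8.5.0

8.5.0


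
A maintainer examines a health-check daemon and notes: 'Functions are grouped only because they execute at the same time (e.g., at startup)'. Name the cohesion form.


Reasoning: Related by timing only
Type: Temporal cohesion

Temporal cohesion


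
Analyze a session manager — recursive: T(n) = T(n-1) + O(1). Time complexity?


Reasoning: linear recursion with constant work per frame
Complexity: O(n)

O(n)


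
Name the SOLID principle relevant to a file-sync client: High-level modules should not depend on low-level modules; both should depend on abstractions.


This describes the Dependency Inversion Principle (DIP)

Dependency Inversion Principle (DIP)


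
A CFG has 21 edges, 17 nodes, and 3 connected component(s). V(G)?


Formula: V(G) = E - N + 2P
V(G) = 21 - 17 + 2*3
V(G) = 4 + 6
V(G) = 10

10


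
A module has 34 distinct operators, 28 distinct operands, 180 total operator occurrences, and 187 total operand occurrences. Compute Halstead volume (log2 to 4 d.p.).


Formula: V = N * log2(η), where N = N1 + N2 and η = η1 + η2
η = 34 + 28 = 62
N = 180 + 187 = 367
log2(62) ≈ 5.9542
V = 367 * 5.9542 = 2185.19

2185.19


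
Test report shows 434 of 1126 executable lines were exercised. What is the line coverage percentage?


Coverage = covered / total * 100
Coverage = 434 / 1126 * 100
Coverage = 38.54%

38.54%


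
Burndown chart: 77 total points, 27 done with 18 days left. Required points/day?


Formula: Required rate = Remaining points / Days left
Remaining = 77 - 27 = 50 points
Required rate = 50 / 18 = 2.78 points/day

2.78 points/day


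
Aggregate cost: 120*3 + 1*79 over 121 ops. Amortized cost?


Formula: Amortized cost = Total cost / Operations
Total cost = (120 * 3) + (1 * 79)
Total cost = 360 + 79 = 439
Amortized = 439 / 121 = 3.6281

3.6281


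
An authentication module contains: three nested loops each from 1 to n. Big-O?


Reasoning: three levels of nesting over n
Complexity: O(n^3)

O(n^3)


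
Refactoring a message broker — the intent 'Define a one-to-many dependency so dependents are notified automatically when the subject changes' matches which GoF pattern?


This matches the Observer pattern

Observer


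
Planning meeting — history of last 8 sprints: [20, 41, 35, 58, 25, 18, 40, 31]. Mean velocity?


Formula: Avg velocity = Total points / Number of sprints
Points: [20, 41, 35, 58, 25, 18, 40, 31]
Sum = 20 + 41 + 35 + 58 + 25 + 18 + 40 + 31 = 268
Avg velocity = 268 / 8 = 33.5 points/sprint

33.5 points/sprint


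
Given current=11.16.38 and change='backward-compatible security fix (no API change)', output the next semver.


Current: 11.16.38
Change category: 'backward-compatible security fix (no API change)' → patch bump
SemVer rule: patch bump → increment PATCH (MAJOR and MINOR unchanged)
New: 11.16.39

11.16.39


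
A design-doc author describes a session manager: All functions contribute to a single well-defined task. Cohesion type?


Reasoning: Best: single purpose
Type: Functional cohesion

Functional cohesion


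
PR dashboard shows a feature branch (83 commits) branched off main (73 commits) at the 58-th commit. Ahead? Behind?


Common ancestor: commit #58
feature commits after divergence: 83 - 58 = 25
main commits after divergence: 73 - 58 = 15
feature is 25 commits ahead of main
main is 15 commits ahead of feature

feature ahead: 25, main ahead: 15


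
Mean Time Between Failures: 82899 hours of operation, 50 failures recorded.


Formula: MTBF = Total operating time / Number of failures
MTBF = 82899 / 50
MTBF = 1657.98 hours

1657.98 hours


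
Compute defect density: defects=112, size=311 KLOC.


Defect density = defects / KLOC
Defect density = 112 / 311
Defect density = 0.36 defects/KLOC

0.36 defects/KLOC


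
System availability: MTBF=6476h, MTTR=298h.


Availability = MTBF / (MTBF + MTTR)
Availability = 6476 / (6476 + 298)
Availability = 6476 / 6774
Availability = 95.6008%

95.6008%


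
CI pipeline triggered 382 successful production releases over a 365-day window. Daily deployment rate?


Formula: deployments per day = releases / days
= 382 / 365
= 1.047 deploys/day
(equivalently, 7.33 deploys/week)

1.047 deploys/day


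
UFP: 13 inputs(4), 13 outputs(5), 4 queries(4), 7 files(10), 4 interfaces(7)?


UFP = EI*4 + EO*5 + EQ*4 + ILF*10 + EIF*7
UFP = 13*4 + 13*5 + 4*4 + 7*10 + 4*7
UFP = 52 + 65 + 16 + 70 + 28
UFP = 231

231
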